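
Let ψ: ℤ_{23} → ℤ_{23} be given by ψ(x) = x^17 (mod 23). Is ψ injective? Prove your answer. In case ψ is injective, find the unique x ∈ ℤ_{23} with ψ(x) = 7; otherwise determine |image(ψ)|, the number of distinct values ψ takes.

20

Since 23 is prime, the nonzero elements of ℤ_{23} form a cyclic group of order 22.
As gcd(17, 22) = 1, raising to the 17th power is a bijection on this group: if s^17 ≡ t^17 then (st^{−1})^17 = 1, and the only element of order dividing gcd(17, 22) = 1 is 1, so s = t.
With ψ(0) = 0 this makes ψ injective on all of ℤ_{23}, hence bijective (finite equal-size domain and codomain). In particular ψ is injective.
Since ψ is injective, we find the preimage of 7. The inverse of x ↦ x^17 on (ℤ_{23})^× is x ↦ x^13, because 17·13 = 221 = 10·22 + 1 ≡ 1 (mod 22) and x^{22} = 1 for x ≠ 0 (Fermat). So ψ⁻¹(7) = 7^13 mod 23.
Repeated squaring mod 23: 7^1 ≡ 7, 7^2 ≡ 7² = 49 ≡ 3, 7^4 ≡ 3² = 9, 7^8 ≡ 9² = 81 ≡ 12. Since 13 = 8 + 4 + 1, 7^13 ≡ 12·9·7: 12·9 = 108 ≡ 16, then 16·7 = 112 ≡ 20. So 7^13 ≡ 20 (mod 23).
Hence ψ⁻¹(7) = 20.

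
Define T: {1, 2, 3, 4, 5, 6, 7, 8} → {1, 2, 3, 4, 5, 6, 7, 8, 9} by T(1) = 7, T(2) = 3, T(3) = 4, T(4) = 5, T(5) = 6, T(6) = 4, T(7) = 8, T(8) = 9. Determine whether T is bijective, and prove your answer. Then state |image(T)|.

7

T(3) = 4 = T(6) with 3 ≠ 6, so T is not injective, hence not bijective.
The image of T is {3, 4, 5, 6, 7, 8, 9}, which has 7 elements.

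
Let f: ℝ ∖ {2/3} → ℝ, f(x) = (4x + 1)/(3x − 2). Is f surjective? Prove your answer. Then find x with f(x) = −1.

1/7

If f(x) = 4/3, cross-multiplying gives 3(4x + 1) = 4(3x − 2), which simplifies to 3 = −8 — false.  So 4/3 has no preimage and f is not surjective.
Solving f(x) = −1: cross-multiplying gives 4x + 1 = −1(3x − 2), which rearranges to 7x = 1, so x = 1/7.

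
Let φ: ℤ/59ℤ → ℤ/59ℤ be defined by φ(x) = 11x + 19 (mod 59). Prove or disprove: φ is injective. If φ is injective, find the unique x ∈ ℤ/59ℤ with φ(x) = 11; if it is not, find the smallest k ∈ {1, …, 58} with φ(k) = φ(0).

10

If φ(a) = φ(b), then 11a ≡ 11b (mod 59). Because gcd(11, 59) = 1, we may cancel 11 to get a ≡ b (mod 59).
Thus φ is injective.
We now compute 11⁻¹ mod 59 explicitly. Euclid's algorithm: 59 = 5·11 + 4, 11 = 2·4 + 3, 4 = 1·3 + 1; back-substituting gives 1 = 43·11 − 8·59, so 11⁻¹ ≡ 43 (mod 59).
Since φ is injective, we compute φ⁻¹(11): solve 11x + 19 ≡ 11 (mod 59), i.e. 11x ≡ 51 (mod 59).
Multiplying by 11⁻¹ = 43 gives x ≡ 43·51 = 2193 = 37·59 + 10 ≡ 10 (mod 59).
Check: φ(10) = 11·10 + 19 = 129 = 2·59 + 11 ≡ 11 (mod 59).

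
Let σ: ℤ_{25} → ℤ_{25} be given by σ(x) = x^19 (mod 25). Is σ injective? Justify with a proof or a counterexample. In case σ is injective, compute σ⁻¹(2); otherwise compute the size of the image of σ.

σ(0) = 0^19 = 0.
σ(5): Repeated squaring mod 25: 5^1 ≡ 5, 5^2 ≡ 5² = 25 ≡ 0, 5^4 ≡ 0² = 0, 5^8 ≡ 0² = 0, 5^16 ≡ 0² = 0. Since 19 = 16 + 2 + 1, 5^19 ≡ 0·0·5: 0·0 = 0, then 0·5 = 0. So 5^19 ≡ 0 (mod 25).
So σ(0) = σ(5) = 0 while 0 ≠ 5, thus σ is not injective.
Since σ is not injective, we determine |image(σ)|. Computing x^19 mod 25 for each x (by repeated squaring, reducing mod 25 at every step), the values σ(0), σ(1), …, σ(24) are: 0, 1, 13, 17, 19, 0, 21, 18, 22, 14, 0, 16, 23, 2, 9, 0, 11, 3, 7, 4, 0, 6, 8, 12, 24.
The distinct values are {0, 1, 2, 3, 4, 6, 7, 8, 9, 11, 12, 13, 14, 16, 17, 18, 19, 21, 22, 23, 24}; there are 21 of them.

21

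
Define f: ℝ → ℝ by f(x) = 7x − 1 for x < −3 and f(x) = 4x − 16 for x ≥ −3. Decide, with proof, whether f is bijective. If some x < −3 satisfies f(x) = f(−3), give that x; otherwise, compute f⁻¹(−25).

-27/7

Both pieces are strictly increasing (slopes 7 and 4), so each is injective on its own interval.
The left piece maps (−∞, −3) onto (−∞, −22); the right piece maps [−3, ∞) onto [−28, ∞).
These images overlap. In particular f(−3) = −28 (right piece), and solving 7x − 1 = −28 on the left piece gives x = −27/7 < −3.
So f(−27/7) = f(−3) with −27/7 ≠ −3, and f is not injective, hence not bijective. This x = −27/7 is the requested value below −3.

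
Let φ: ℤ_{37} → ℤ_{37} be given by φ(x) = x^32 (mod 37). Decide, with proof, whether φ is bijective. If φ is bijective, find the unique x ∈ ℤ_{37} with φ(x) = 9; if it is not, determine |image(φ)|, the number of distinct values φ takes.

φ(1) = 1^32 = 1.
φ(6): Repeated squaring mod 37: 6^1 ≡ 6, 6^2 ≡ 6² = 36, 6^4 ≡ 36² = 1296 ≡ 1, 6^8 ≡ 1² = 1, 6^16 ≡ 1² = 1, 6^32 ≡ 1² = 1. So 6^32 ≡ 1 (mod 37).
So φ(1) = φ(6) = 1 while 1 ≠ 6, thus φ is not injective, hence not bijective.
Since φ is not bijective, we determine |image(φ)|. Computing x^32 mod 37 for each x (by repeated squaring, reducing mod 37 at every step), the values φ(0), φ(1), …, φ(36) are: 0, 1, 7, 16, 12, 9, 1, 9, 10, 34, 26, 10, 7, 12, 26, 33, 33, 34, 16, 16, 34, 33, 33, 26, 12, 7, 10, 26, 34, 10, 9, 1, 9, 12, 16, 7, 1.
The distinct values are {0, 1, 7, 9, 10, 12, 16, 26, 33, 34}; there are 10 of them.

10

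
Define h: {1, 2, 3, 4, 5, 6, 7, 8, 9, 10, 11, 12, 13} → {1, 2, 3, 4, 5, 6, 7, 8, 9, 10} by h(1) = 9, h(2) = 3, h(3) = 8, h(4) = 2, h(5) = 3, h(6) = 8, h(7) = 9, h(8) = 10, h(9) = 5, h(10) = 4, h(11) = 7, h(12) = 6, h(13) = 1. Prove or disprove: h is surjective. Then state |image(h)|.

10

Every element of the codomain has a preimage: 1 = h(13), 2 = h(4), 3 = h(2), 4 = h(10), 5 = h(9), 6 = h(12), 7 = h(11), 8 = h(3), 9 = h(1), 10 = h(8).
Thus h is surjective.
The image of h is {1, 2, 3, 4, 5, 6, 7, 8, 9, 10}, which has 10 elements.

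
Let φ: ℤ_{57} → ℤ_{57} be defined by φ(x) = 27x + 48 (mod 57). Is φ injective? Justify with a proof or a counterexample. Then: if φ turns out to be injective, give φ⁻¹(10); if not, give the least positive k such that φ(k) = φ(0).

We have gcd(27, 57) = 3 > 1. Taking u = 0 and v = 19: φ(0) = 48 and φ(19) = 27·19 + 48 = 561 ≡ 48 (mod 57).
So φ(0) = φ(19) while 0 ≠ 19, hence φ is not injective.
Since φ is not injective, we find the least positive k with φ(k) = φ(0): this means 27k ≡ 0 (mod 57), i.e. 57 ∣ 27k. Since gcd(27, 57) = 3, dividing through by 3 this holds exactly when 19 ∣ 9k, and as gcd(9, 19) = 1, exactly when 19 ∣ k.
The smallest positive such k is 19.

19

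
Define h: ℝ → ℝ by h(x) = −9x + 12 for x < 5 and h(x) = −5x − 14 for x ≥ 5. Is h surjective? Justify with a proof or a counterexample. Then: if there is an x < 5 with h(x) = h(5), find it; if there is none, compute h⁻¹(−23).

Both pieces are strictly decreasing (slopes −9 and −5), so each is injective on its own interval.
The left piece maps (−∞, 5) onto (−33, ∞); the right piece maps [5, ∞) onto (−∞, −39].
The union (−33, ∞) ∪ (−∞, −39] omits the interval between −33 and −39; in particular −33 has no preimage. So h is not surjective.
Because the two images are disjoint, no x < 5 has h(x) = h(5), so we compute h⁻¹(−23): −23 lies in (−33, ∞), so solve −9x + 12 = −23: x = (−23 − 12)/(−9) = 35/9.

35/9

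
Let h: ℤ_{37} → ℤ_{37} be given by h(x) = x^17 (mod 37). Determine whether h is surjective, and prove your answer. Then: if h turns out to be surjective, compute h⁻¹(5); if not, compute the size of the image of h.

Since 37 is prime, the nonzero elements of ℤ_{37} form a cyclic group of order 36.
As gcd(17, 36) = 1, raising to the 17th power is a bijection on this group: if u^17 ≡ v^17 then (uv^{−1})^17 = 1, and the only element of order dividing gcd(17, 36) = 1 is 1, so u = v.
With h(0) = 0 this makes h injective on all of ℤ_{37}, hence bijective (finite equal-size domain and codomain). In particular h is surjective.
Since h is surjective, we find the preimage of 5. The inverse of x ↦ x^17 on (ℤ_{37})^× is x ↦ x^17, because 17·17 = 289 = 8·36 + 1 ≡ 1 (mod 36) and x^{36} = 1 for x ≠ 0 (Fermat). So h⁻¹(5) = 5^17 mod 37.
Repeated squaring mod 37: 5^1 ≡ 5, 5^2 ≡ 5² = 25, 5^4 ≡ 25² = 625 ≡ 33, 5^8 ≡ 33² = 1089 ≡ 16, 5^16 ≡ 16² = 256 ≡ 34. Since 17 = 16 + 1, 5^17 ≡ 34·5: 34·5 = 170 ≡ 22. So 5^17 ≡ 22 (mod 37).
Hence h⁻¹(5) = 22.

22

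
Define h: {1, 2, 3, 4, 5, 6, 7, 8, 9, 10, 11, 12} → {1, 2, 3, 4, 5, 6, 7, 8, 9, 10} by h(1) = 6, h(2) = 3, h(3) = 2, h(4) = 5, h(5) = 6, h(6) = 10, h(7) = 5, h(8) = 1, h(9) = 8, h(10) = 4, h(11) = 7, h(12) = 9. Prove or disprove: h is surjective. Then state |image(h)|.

Every element of the codomain has a preimage: 1 = h(8), 2 = h(3), 3 = h(2), 4 = h(10), 5 = h(4), 6 = h(1), 7 = h(11), 8 = h(9), 9 = h(12), 10 = h(6).
Therefore h is surjective.
The image of h is {1, 2, 3, 4, 5, 6, 7, 8, 9, 10}, which has 10 elements.

10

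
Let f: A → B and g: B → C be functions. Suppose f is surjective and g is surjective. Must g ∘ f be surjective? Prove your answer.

Let c ∈ C. Since g is surjective, there is b ∈ B with g(b) = c. Since f is surjective, there is a ∈ A with f(a) = b.
Then (g ∘ f)(a) = g(b) = c. So g ∘ f is surjective.

surjective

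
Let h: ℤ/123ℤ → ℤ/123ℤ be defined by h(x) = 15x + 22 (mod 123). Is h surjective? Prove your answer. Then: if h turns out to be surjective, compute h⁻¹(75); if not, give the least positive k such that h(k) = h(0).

Since gcd(15, 123) = 3, we have 15x ≡ 0 (mod 3) for all x, so h(x) ≡ 1 (mod 3).
But 0 ≢ 1 (mod 3), so 0 ∈ ℤ/123ℤ has no preimage. So h is not surjective.
Since h is not surjective, we find the least positive k with h(k) = h(0): this means 15k ≡ 0 (mod 123), i.e. 123 ∣ 15k. Since gcd(15, 123) = 3, dividing through by 3 this holds exactly when 41 ∣ 5k, and as gcd(5, 41) = 1, exactly when 41 ∣ k.
The smallest positive such k is 41.

41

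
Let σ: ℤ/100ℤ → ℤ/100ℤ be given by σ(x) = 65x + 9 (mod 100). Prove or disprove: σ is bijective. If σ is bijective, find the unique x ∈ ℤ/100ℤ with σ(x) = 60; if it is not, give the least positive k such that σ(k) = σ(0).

20

We have gcd(65, 100) = 5 > 1. Taking a = 0 and b = 20: σ(0) = 9 and σ(20) = 65·20 + 9 = 1309 ≡ 9 (mod 100).
So σ(0) = σ(20) while 0 ≠ 20, therefore σ is not injective, hence not bijective.
Since σ is not bijective, we find the least positive k with σ(k) = σ(0): this means 65k ≡ 0 (mod 100), i.e. 100 ∣ 65k. Since gcd(65, 100) = 5, dividing through by 5 this holds exactly when 20 ∣ 13k, and as gcd(13, 20) = 1, exactly when 20 ∣ k.
The smallest positive such k is 20.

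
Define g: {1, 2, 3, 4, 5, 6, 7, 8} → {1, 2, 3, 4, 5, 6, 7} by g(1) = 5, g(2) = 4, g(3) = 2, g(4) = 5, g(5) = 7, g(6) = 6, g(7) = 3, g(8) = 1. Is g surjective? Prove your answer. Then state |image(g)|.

7

Every element of the codomain has a preimage: 1 = g(8), 2 = g(3), 3 = g(7), 4 = g(2), 5 = g(1), 6 = g(6), 7 = g(5).
Hence g is surjective.
The image of g is {1, 2, 3, 4, 5, 6, 7}, which has 7 elements.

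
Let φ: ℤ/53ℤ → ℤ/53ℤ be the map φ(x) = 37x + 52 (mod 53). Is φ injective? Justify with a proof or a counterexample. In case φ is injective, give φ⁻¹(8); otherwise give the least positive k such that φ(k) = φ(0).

16

If φ(a) = φ(b), then 37a ≡ 37b (mod 53). Because gcd(37, 53) = 1, we may cancel 37 to get a ≡ b (mod 53).
Thus φ is injective.
We now compute 37⁻¹ mod 53 explicitly. Euclid's algorithm: 53 = 1·37 + 16, 37 = 2·16 + 5, 16 = 3·5 + 1; back-substituting gives 1 = 43·37 − 30·53, so 37⁻¹ ≡ 43 (mod 53).
Since φ is injective, we find φ⁻¹(8): we need 37x ≡ 8 − 52 ≡ 9 (mod 53). Using 37⁻¹ = 43: x ≡ 43·9 = 387 = 7·53 + 16, so x = 16.
Check: φ(16) = 37·16 + 52 = 644 = 12·53 + 8 ≡ 8 (mod 53).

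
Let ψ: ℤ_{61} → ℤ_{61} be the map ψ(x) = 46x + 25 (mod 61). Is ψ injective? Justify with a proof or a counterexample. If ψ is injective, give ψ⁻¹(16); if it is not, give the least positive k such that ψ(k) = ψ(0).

25

If ψ(x_1) = ψ(x_2), then 46x_1 ≡ 46x_2 (mod 61). Because gcd(46, 61) = 1, we may cancel 46 to get x_1 ≡ x_2 (mod 61).
So ψ is injective.
We now compute 46⁻¹ mod 61 explicitly. Euclid's algorithm: 61 = 1·46 + 15, 46 = 3·15 + 1; back-substituting gives 1 = 4·46 − 3·61, so 46⁻¹ ≡ 4 (mod 61).
Since ψ is injective, we compute ψ⁻¹(16): solve 46x + 25 ≡ 16 (mod 61), i.e. 46x ≡ 52 (mod 61).
Multiplying by 46⁻¹ = 4 gives x ≡ 4·52 = 208 = 3·61 + 25 ≡ 25 (mod 61).
Check: ψ(25) = 46·25 + 25 = 1175 = 19·61 + 16 ≡ 16 (mod 61).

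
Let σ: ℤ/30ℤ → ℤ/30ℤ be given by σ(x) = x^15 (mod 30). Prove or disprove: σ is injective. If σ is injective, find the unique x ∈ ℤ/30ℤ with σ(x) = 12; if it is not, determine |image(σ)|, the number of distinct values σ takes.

18

Computing x^15 mod 30 for each x (by repeated squaring, reducing mod 30 at every step), the values σ(0), σ(1), …, σ(29) are: 0, 1, 8, 27, 4, 5, 6, 13, 2, 9, 10, 11, 18, 7, 14, 15, 16, 23, 12, 19, 20, 21, 28, 17, 24, 25, 26, 3, 22, 29.
Every element of ℤ/30ℤ appears exactly once in this list, so σ is a bijection, and in particular injective.
Since σ is injective, we read off the preimage of 12 from the same table: σ(18) = 12, so σ⁻¹(12) = 18.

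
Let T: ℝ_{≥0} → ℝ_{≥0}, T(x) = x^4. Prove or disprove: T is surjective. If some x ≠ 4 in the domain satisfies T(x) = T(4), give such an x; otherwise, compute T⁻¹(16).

2

For any y ∈ ℝ_{≥0}, x = y^{1/4} ∈ ℝ_{≥0} gives T(x) = y, so T is surjective.
Since x ↦ x^4 is strictly increasing on ℝ_{≥0}, it is injective there, so no x ≠ 4 in the domain has T(x) = T(4). We therefore compute T⁻¹(16) = 16^{1/4} = 2 (indeed 2^4 = 16).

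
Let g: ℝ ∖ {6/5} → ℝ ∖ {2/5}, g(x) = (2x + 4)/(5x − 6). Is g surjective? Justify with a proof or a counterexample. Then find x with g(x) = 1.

For any y ≠ 2/5, solving y(5x − 6) = 2x + 4 for x gives a well-defined x ≠ 6/5. So g is surjective.
Solving g(x) = 1: cross-multiplying gives 2x + 4 = 1(5x − 6), which rearranges to −3x = −10, so x = 10/3.

10/3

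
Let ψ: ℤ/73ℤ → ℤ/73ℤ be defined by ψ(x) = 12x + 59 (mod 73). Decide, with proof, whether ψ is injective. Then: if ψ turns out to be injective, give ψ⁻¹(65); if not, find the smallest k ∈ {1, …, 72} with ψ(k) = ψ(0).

Recall that ψ is injective if ψ(s) = ψ(t) implies s = t.
Suppose ψ(s) = ψ(t) in ℤ/73ℤ. Then 12s + 59 ≡ 12t + 59 (mod 73), so 12(s − t) ≡ 0 (mod 73).
Since gcd(12, 73) = 1, 12 is invertible modulo 73, hence s − t ≡ 0 (mod 73), i.e. s = t.
So ψ is injective.
We now compute 12⁻¹ mod 73 explicitly. Euclid's algorithm: 73 = 6·12 + 1; back-substituting gives 1 = 67·12 − 11·73, so 12⁻¹ ≡ 67 (mod 73).
Since ψ is injective, we compute ψ⁻¹(65): solve 12x + 59 ≡ 65 (mod 73), i.e. 12x ≡ 6 (mod 73).
Multiplying by 12⁻¹ = 67 gives x ≡ 67·6 = 402 = 5·73 + 37 ≡ 37 (mod 73).
Check: ψ(37) = 12·37 + 59 = 503 = 6·73 + 65 ≡ 65 (mod 73).

37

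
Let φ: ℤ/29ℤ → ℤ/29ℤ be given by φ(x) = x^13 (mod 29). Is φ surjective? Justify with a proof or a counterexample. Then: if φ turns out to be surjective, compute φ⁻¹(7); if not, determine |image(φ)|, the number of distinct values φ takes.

25

Since 29 is prime, the nonzero elements of ℤ/29ℤ form a cyclic group of order 28.
As gcd(13, 28) = 1, raising to the 13th power is a bijection on this group: if s^13 ≡ t^13 then (st^{−1})^13 = 1, and the only element of order dividing gcd(13, 28) = 1 is 1, so s = t.
With φ(0) = 0 this makes φ injective on all of ℤ/29ℤ, hence bijective (finite equal-size domain and codomain). In particular φ is surjective.
Since φ is surjective, we find the preimage of 7. The inverse of x ↦ x^13 on (ℤ/29ℤ)^× is x ↦ x^13, because 13·13 = 169 = 6·28 + 1 ≡ 1 (mod 28) and x^{28} = 1 for x ≠ 0 (Fermat). So φ⁻¹(7) = 7^13 mod 29.
Repeated squaring mod 29: 7^1 ≡ 7, 7^2 ≡ 7² = 49 ≡ 20, 7^4 ≡ 20² = 400 ≡ 23, 7^8 ≡ 23² = 529 ≡ 7. Since 13 = 8 + 4 + 1, 7^13 ≡ 7·23·7: 7·23 = 161 ≡ 16, then 16·7 = 112 ≡ 25. So 7^13 ≡ 25 (mod 29).
Hence φ⁻¹(7) = 25.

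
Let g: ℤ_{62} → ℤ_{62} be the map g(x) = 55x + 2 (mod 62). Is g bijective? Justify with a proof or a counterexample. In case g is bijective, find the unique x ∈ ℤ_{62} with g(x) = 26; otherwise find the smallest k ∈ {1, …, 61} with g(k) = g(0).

If g(x_1) = g(x_2), then 55x_1 ≡ 55x_2 (mod 62). Because gcd(55, 62) = 1, we may cancel 55 to get x_1 ≡ x_2 (mod 62).
We now compute 55⁻¹ mod 62 explicitly. Euclid's algorithm: 62 = 1·55 + 7, 55 = 7·7 + 6, 7 = 1·6 + 1; back-substituting gives 1 = 53·55 − 47·62, so 55⁻¹ ≡ 53 (mod 62).
Then y ↦ 53(y − 2) is a two-sided inverse to g, so every y ∈ ℤ_{62} has a preimage.
Thus g is bijective.
Since g is bijective, we compute g⁻¹(26): solve 55x + 2 ≡ 26 (mod 62), i.e. 55x ≡ 24 (mod 62).
Multiplying by 55⁻¹ = 53 gives x ≡ 53·24 = 1272 = 20·62 + 32 ≡ 32 (mod 62).
Check: g(32) = 55·32 + 2 = 1762 = 28·62 + 26 ≡ 26 (mod 62).

32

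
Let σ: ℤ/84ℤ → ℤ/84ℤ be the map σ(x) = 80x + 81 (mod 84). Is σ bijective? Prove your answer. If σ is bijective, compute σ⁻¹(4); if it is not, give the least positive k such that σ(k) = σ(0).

We have gcd(80, 84) = 4 > 1. Taking u = 0 and v = 21: σ(0) = 81 and σ(21) = 80·21 + 81 = 1761 ≡ 81 (mod 84).
So σ(0) = σ(21) while 0 ≠ 21, so σ is not injective, hence not bijective.
Since σ is not bijective, we find the least positive k with σ(k) = σ(0): this means 80k ≡ 0 (mod 84), i.e. 84 ∣ 80k. Since gcd(80, 84) = 4, dividing through by 4 this holds exactly when 21 ∣ 20k, and as gcd(20, 21) = 1, exactly when 21 ∣ k.
The smallest positive such k is 21.

21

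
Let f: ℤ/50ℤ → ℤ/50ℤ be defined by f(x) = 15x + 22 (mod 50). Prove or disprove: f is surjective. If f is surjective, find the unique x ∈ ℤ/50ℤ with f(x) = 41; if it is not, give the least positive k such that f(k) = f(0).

Since gcd(15, 50) = 5, we have 15x ≡ 0 (mod 5) for all x, so f(x) ≡ 2 (mod 5).
But 0 ≢ 2 (mod 5), so 0 ∈ ℤ/50ℤ has no preimage. So f is not surjective.
Since f is not surjective, we find the least positive k with f(k) = f(0): this means 15k ≡ 0 (mod 50), i.e. 50 ∣ 15k. Since gcd(15, 50) = 5, dividing through by 5 this holds exactly when 10 ∣ 3k, and as gcd(3, 10) = 1, exactly when 10 ∣ k.
The smallest positive such k is 10.

10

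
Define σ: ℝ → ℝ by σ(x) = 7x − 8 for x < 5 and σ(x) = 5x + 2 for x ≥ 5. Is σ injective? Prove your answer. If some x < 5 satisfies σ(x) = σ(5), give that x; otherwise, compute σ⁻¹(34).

32/5

Both pieces are strictly increasing (slopes 7 and 5), so each is injective on its own interval.
The left piece maps (−∞, 5) onto (−∞, 27); the right piece maps [5, ∞) onto [27, ∞).
These images are disjoint, so no value is attained by both pieces. Therefore σ is injective.
Because the two images are disjoint, no x < 5 has σ(x) = σ(5), so we compute σ⁻¹(34): 34 lies in [27, ∞), so solve 5x + 2 = 34: x = (34 − 2)/5 = 32/5.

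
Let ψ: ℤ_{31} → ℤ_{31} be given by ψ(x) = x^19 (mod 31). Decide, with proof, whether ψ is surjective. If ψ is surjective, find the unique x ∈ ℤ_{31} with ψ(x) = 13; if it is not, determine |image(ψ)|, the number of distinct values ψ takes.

Since 31 is prime, the nonzero elements of ℤ_{31} form a cyclic group of order 30.
As gcd(19, 30) = 1, raising to the 19th power is a bijection on this group: if a^19 ≡ b^19 then (ab^{−1})^19 = 1, and the only element of order dividing gcd(19, 30) = 1 is 1, so a = b.
With ψ(0) = 0 this makes ψ injective on all of ℤ_{31}, hence bijective (finite equal-size domain and codomain). In particular ψ is surjective.
Since ψ is surjective, we find the preimage of 13. The inverse of x ↦ x^19 on (ℤ_{31})^× is x ↦ x^19, because 19·19 = 361 = 12·30 + 1 ≡ 1 (mod 30) and x^{30} = 1 for x ≠ 0 (Fermat). So ψ⁻¹(13) = 13^19 mod 31.
Repeated squaring mod 31: 13^1 ≡ 13, 13^2 ≡ 13² = 169 ≡ 14, 13^4 ≡ 14² = 196 ≡ 10, 13^8 ≡ 10² = 100 ≡ 7, 13^16 ≡ 7² = 49 ≡ 18. Since 19 = 16 + 2 + 1, 13^19 ≡ 18·14·13: 18·14 = 252 ≡ 4, then 4·13 = 52 ≡ 21. So 13^19 ≡ 21 (mod 31).
Hence ψ⁻¹(13) = 21.

21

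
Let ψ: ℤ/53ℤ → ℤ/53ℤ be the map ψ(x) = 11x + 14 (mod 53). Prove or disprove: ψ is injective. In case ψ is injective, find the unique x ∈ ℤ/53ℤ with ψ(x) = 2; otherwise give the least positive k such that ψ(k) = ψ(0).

Recall that ψ is injective when ψ(x_1) = ψ(x_2) forces x_1 = x_2.
Suppose ψ(x_1) = ψ(x_2) in ℤ/53ℤ. Then 11x_1 + 14 ≡ 11x_2 + 14 (mod 53), hence 11(x_1 − x_2) ≡ 0 (mod 53).
Since gcd(11, 53) = 1, 11 is invertible modulo 53, thus x_1 − x_2 ≡ 0 (mod 53), i.e. x_1 = x_2.
Thus ψ is injective.
We now compute 11⁻¹ mod 53 explicitly. Euclid's algorithm: 53 = 4·11 + 9, 11 = 1·9 + 2, 9 = 4·2 + 1; back-substituting gives 1 = 29·11 − 6·53, so 11⁻¹ ≡ 29 (mod 53).
Since ψ is injective, we compute ψ⁻¹(2): solve 11x + 14 ≡ 2 (mod 53), i.e. 11x ≡ 41 (mod 53).
Multiplying by 11⁻¹ = 29 gives x ≡ 29·41 = 1189 = 22·53 + 23 ≡ 23 (mod 53).
Check: ψ(23) = 11·23 + 14 = 267 = 5·53 + 2 ≡ 2 (mod 53).

23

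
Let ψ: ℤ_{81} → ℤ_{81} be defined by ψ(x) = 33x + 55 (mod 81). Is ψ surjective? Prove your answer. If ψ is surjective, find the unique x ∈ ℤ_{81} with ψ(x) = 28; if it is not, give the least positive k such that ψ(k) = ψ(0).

By definition, surjectivity means every element of the codomain has a preimage under ψ.
Since gcd(33, 81) = 3, we have 33x ≡ 0 (mod 3) for all x, so ψ(x) ≡ 1 (mod 3).
But 0 ≢ 1 (mod 3), so 0 ∈ ℤ_{81} has no preimage. Hence ψ is not surjective.
Since ψ is not surjective, we find the least positive k with ψ(k) = ψ(0): this means 33k ≡ 0 (mod 81), i.e. 81 ∣ 33k. Since gcd(33, 81) = 3, dividing through by 3 this holds exactly when 27 ∣ 11k, and as gcd(11, 27) = 1, exactly when 27 ∣ k.
The smallest positive such k is 27.

27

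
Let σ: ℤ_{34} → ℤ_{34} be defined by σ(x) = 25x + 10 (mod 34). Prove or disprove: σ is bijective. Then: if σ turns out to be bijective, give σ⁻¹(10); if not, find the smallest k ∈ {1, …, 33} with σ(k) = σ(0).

0

Recall that injectivity means: for all a, b in the domain, σ(a) = σ(b) implies a = b.
If σ(a) = σ(b), then 25a ≡ 25b (mod 34). Because gcd(25, 34) = 1, we may cancel 25 to get a ≡ b (mod 34).
We now compute 25⁻¹ mod 34 explicitly. Euclid's algorithm: 34 = 1·25 + 9, 25 = 2·9 + 7, 9 = 1·7 + 2, 7 = 3·2 + 1; back-substituting gives 1 = 15·25 − 11·34, so 25⁻¹ ≡ 15 (mod 34).
Then y ↦ 15(y − 10) is a two-sided inverse to σ, so every y ∈ ℤ_{34} has a preimage.
Thus σ is bijective.
Since σ is bijective, we compute σ⁻¹(10): solve 25x + 10 ≡ 10 (mod 34), i.e. 25x ≡ 0 (mod 34).
Multiplying by 25⁻¹ = 15 gives x ≡ 15·0 = 0 ≡ 0 (mod 34).
Check: σ(0) = 25·0 + 10 = 10 ≡ 10 (mod 34).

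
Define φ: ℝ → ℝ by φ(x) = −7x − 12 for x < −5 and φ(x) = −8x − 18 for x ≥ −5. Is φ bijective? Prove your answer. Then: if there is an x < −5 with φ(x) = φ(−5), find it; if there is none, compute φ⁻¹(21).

-39/8

Both pieces are strictly decreasing (slopes −7 and −8), so each is injective on its own interval.
The left piece maps (−∞, −5) onto (23, ∞); the right piece maps [−5, ∞) onto (−∞, 22].
The images leave a gap (23 has no preimage), so φ is not surjective, hence not bijective.
Because the two images are disjoint, no x < −5 has φ(x) = φ(−5), so we compute φ⁻¹(21): 21 lies in (−∞, 22], so solve −8x − 18 = 21: x = (21 + 18)/(−8) = −39/8.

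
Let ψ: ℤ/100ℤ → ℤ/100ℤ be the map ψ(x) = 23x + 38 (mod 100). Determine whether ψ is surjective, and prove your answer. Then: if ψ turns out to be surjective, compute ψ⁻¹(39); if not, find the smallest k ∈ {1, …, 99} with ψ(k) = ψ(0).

87

Since gcd(23, 100) = 1, 23 is invertible modulo 100. Euclid's algorithm: 100 = 4·23 + 8, 23 = 2·8 + 7, 8 = 1·7 + 1; back-substituting gives 1 = 87·23 − 20·100, so 23⁻¹ ≡ 87 (mod 100).
Then y ↦ 87(y − 38) is a two-sided inverse to ψ, so every y ∈ ℤ/100ℤ has a preimage.
Hence ψ is surjective.
Since ψ is surjective, we compute ψ⁻¹(39): solve 23x + 38 ≡ 39 (mod 100), i.e. 23x ≡ 1 (mod 100).
Multiplying by 23⁻¹ = 87 gives x ≡ 87·1 = 87 ≡ 87 (mod 100).
Check: ψ(87) = 23·87 + 38 = 2039 = 20·100 + 39 ≡ 39 (mod 100).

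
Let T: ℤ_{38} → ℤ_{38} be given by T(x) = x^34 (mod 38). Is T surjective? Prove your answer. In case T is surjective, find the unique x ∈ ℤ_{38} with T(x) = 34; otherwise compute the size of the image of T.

T(18): Repeated squaring mod 38: 18^1 ≡ 18, 18^2 ≡ 18² = 324 ≡ 20, 18^4 ≡ 20² = 400 ≡ 20, 18^8 ≡ 20² = 400 ≡ 20, 18^16 ≡ 20² = 400 ≡ 20, 18^32 ≡ 20² = 400 ≡ 20. Since 34 = 32 + 2, 18^34 ≡ 20·20: 20·20 = 400 ≡ 20. So 18^34 ≡ 20 (mod 38).
T(20): Repeated squaring mod 38: 20^1 ≡ 20, 20^2 ≡ 20² = 400 ≡ 20, 20^4 ≡ 20² = 400 ≡ 20, 20^8 ≡ 20² = 400 ≡ 20, 20^16 ≡ 20² = 400 ≡ 20, 20^32 ≡ 20² = 400 ≡ 20. Since 34 = 32 + 2, 20^34 ≡ 20·20: 20·20 = 400 ≡ 20. So 20^34 ≡ 20 (mod 38).
So T(18) = T(20) = 20 while 18 ≠ 20, hence T is not injective.
A non-injective map from the 38-element set ℤ_{38} to itself takes at most 37 distinct values, so it cannot be surjective. Therefore T is not surjective.
Since T is not surjective, we determine |image(T)|. Computing x^34 mod 38 for each x (by repeated squaring, reducing mod 38 at every step), the values T(0), T(1), …, T(37) are: 0, 1, 24, 17, 6, 35, 28, 7, 30, 23, 4, 11, 26, 9, 16, 25, 36, 5, 20, 19, 20, 5, 36, 25, 16, 9, 26, 11, 4, 23, 30, 7, 28, 35, 6, 17, 24, 1.
The distinct values are {0, 1, 4, 5, 6, 7, 9, 11, 16, 17, 19, 20, 23, 24, 25, 26, 28, 30, 35, 36}; there are 20 of them.

20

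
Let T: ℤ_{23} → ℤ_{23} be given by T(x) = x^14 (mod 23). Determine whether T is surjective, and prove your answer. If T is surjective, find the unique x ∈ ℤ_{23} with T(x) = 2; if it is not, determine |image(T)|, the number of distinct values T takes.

12

T(11): Repeated squaring mod 23: 11^1 ≡ 11, 11^2 ≡ 11² = 121 ≡ 6, 11^4 ≡ 6² = 36 ≡ 13, 11^8 ≡ 13² = 169 ≡ 8. Since 14 = 8 + 4 + 2, 11^14 ≡ 8·13·6: 8·13 = 104 ≡ 12, then 12·6 = 72 ≡ 3. So 11^14 ≡ 3 (mod 23).
T(12): Repeated squaring mod 23: 12^1 ≡ 12, 12^2 ≡ 12² = 144 ≡ 6, 12^4 ≡ 6² = 36 ≡ 13, 12^8 ≡ 13² = 169 ≡ 8. Since 14 = 8 + 4 + 2, 12^14 ≡ 8·13·6: 8·13 = 104 ≡ 12, then 12·6 = 72 ≡ 3. So 12^14 ≡ 3 (mod 23).
So T(11) = T(12) = 3 while 11 ≠ 12, so T is not injective.
A non-injective map from the 23-element set ℤ_{23} to itself takes at most 22 distinct values, so it cannot be surjective. So T is not surjective.
Since T is not surjective, we determine |image(T)|. Computing x^14 mod 23 for each x (by repeated squaring, reducing mod 23 at every step), the values T(0), T(1), …, T(22) are: 0, 1, 8, 4, 18, 13, 9, 2, 6, 16, 12, 3, 3, 12, 16, 6, 2, 9, 13, 18, 4, 8, 1.
The distinct values are {0, 1, 2, 3, 4, 6, 8, 9, 12, 13, 16, 18}; there are 12 of them.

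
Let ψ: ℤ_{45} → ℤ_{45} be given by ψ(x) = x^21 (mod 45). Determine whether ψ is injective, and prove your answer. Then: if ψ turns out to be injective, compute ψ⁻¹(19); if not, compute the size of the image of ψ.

15

ψ(0) = 0^21 = 0.
ψ(15): Repeated squaring mod 45: 15^1 ≡ 15, 15^2 ≡ 15² = 225 ≡ 0, 15^4 ≡ 0² = 0, 15^8 ≡ 0² = 0, 15^16 ≡ 0² = 0. Since 21 = 16 + 4 + 1, 15^21 ≡ 0·0·15: 0·0 = 0, then 0·15 = 0. So 15^21 ≡ 0 (mod 45).
So ψ(0) = ψ(15) = 0 while 0 ≠ 15, so ψ is not injective.
Since ψ is not injective, we determine |image(ψ)|. Computing x^21 mod 45 for each x (by repeated squaring, reducing mod 45 at every step), the values ψ(0), ψ(1), …, ψ(44) are: 0, 1, 17, 18, 19, 35, 36, 37, 8, 9, 10, 26, 27, 28, 44, 0, 1, 17, 18, 19, 35, 36, 37, 8, 9, 10, 26, 27, 28, 44, 0, 1, 17, 18, 19, 35, 36, 37, 8, 9, 10, 26, 27, 28, 44.
The distinct values are {0, 1, 8, 9, 10, 17, 18, 19, 26, 27, 28, 35, 36, 37, 44}; there are 15 of them.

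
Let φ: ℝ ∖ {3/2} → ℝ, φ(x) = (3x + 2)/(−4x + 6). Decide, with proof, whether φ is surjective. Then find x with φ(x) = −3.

If φ(x) = −3/4, cross-multiplying gives −4(3x + 2) = 3(−4x + 6), which simplifies to −8 = 18 — false.  So −3/4 has no preimage and φ is not surjective.
Solving φ(x) = −3: cross-multiplying gives 3x + 2 = −3(−4x + 6), which rearranges to −9x = −20, so x = 20/9.

20/9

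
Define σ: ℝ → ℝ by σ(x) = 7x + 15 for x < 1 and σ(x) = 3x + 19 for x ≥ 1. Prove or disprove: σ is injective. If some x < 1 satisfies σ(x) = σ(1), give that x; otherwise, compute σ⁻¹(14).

Both pieces are strictly increasing (slopes 7 and 3), so each is injective on its own interval.
The left piece maps (−∞, 1) onto (−∞, 22); the right piece maps [1, ∞) onto [22, ∞).
These images are disjoint, so no value is attained by both pieces. Thus σ is injective.
Because the two images are disjoint, no x < 1 has σ(x) = σ(1), so we compute σ⁻¹(14): 14 lies in (−∞, 22), so solve 7x + 15 = 14: x = (14 − 15)/7 = −1/7.

-1/7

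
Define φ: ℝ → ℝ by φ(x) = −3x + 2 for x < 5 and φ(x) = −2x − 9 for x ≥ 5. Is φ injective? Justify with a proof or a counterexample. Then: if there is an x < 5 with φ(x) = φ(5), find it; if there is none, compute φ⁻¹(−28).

Both pieces are strictly decreasing (slopes −3 and −2), so each is injective on its own interval.
The left piece maps (−∞, 5) onto (−13, ∞); the right piece maps [5, ∞) onto (−∞, −19].
These images are disjoint, so no value is attained by both pieces. Therefore φ is injective.
Because the two images are disjoint, no x < 5 has φ(x) = φ(5), so we compute φ⁻¹(−28): −28 lies in (−∞, −19], so solve −2x − 9 = −28: x = (−28 + 9)/(−2) = 19/2.

19/2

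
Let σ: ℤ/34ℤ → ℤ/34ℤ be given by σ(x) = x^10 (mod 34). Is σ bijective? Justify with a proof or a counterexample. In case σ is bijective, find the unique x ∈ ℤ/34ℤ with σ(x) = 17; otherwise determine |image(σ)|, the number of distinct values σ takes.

18

σ(16): Repeated squaring mod 34: 16^1 ≡ 16, 16^2 ≡ 16² = 256 ≡ 18, 16^4 ≡ 18² = 324 ≡ 18, 16^8 ≡ 18² = 324 ≡ 18. Since 10 = 8 + 2, 16^10 ≡ 18·18: 18·18 = 324 ≡ 18. So 16^10 ≡ 18 (mod 34).
σ(18): Repeated squaring mod 34: 18^1 ≡ 18, 18^2 ≡ 18² = 324 ≡ 18, 18^4 ≡ 18² = 324 ≡ 18, 18^8 ≡ 18² = 324 ≡ 18. Since 10 = 8 + 2, 18^10 ≡ 18·18: 18·18 = 324 ≡ 18. So 18^10 ≡ 18 (mod 34).
So σ(16) = σ(18) = 18 while 16 ≠ 18, thus σ is not injective, hence not bijective.
Since σ is not bijective, we determine |image(σ)|. Computing x^10 mod 34 for each x (by repeated squaring, reducing mod 34 at every step), the values σ(0), σ(1), …, σ(33) are: 0, 1, 4, 25, 16, 9, 32, 19, 30, 13, 2, 15, 26, 33, 8, 21, 18, 17, 18, 21, 8, 33, 26, 15, 2, 13, 30, 19, 32, 9, 16, 25, 4, 1.
The distinct values are {0, 1, 2, 4, 8, 9, 13, 15, 16, 17, 18, 19, 21, 25, 26, 30, 32, 33}; there are 18 of them.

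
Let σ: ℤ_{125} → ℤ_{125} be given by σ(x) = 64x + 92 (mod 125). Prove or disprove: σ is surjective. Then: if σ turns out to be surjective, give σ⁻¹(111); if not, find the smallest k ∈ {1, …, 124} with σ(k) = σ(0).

Since gcd(64, 125) = 1, 64 is invertible modulo 125. Euclid's algorithm: 125 = 1·64 + 61, 64 = 1·61 + 3, 61 = 20·3 + 1; back-substituting gives 1 = 84·64 − 43·125, so 64⁻¹ ≡ 84 (mod 125).
Then y ↦ 84(y − 92) is a two-sided inverse to σ, so every y ∈ ℤ_{125} has a preimage.
Thus σ is surjective.
Since σ is surjective, we find σ⁻¹(111): we need 64x ≡ 111 − 92 ≡ 19 (mod 125). Using 64⁻¹ = 84: x ≡ 84·19 = 1596 = 12·125 + 96, so x = 96.
Check: σ(96) = 64·96 + 92 = 6236 = 49·125 + 111 ≡ 111 (mod 125).

96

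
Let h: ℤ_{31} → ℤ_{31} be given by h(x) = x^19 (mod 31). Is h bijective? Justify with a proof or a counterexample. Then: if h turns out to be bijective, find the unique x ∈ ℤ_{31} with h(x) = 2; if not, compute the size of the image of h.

16

Since 31 is prime, the nonzero elements of ℤ_{31} form a cyclic group of order 30.
As gcd(19, 30) = 1, raising to the 19th power is a bijection on this group: if x_1^19 ≡ x_2^19 then (x_1x_2^{−1})^19 = 1, and the only element of order dividing gcd(19, 30) = 1 is 1, so x_1 = x_2.
With h(0) = 0 this makes h injective on all of ℤ_{31}, hence bijective (finite equal-size domain and codomain). In particular h is bijective.
Since h is bijective, we find the preimage of 2. The inverse of x ↦ x^19 on (ℤ_{31})^× is x ↦ x^19, because 19·19 = 361 = 12·30 + 1 ≡ 1 (mod 30) and x^{30} = 1 for x ≠ 0 (Fermat). So h⁻¹(2) = 2^19 mod 31.
Repeated squaring mod 31: 2^1 ≡ 2, 2^2 ≡ 2² = 4, 2^4 ≡ 4² = 16, 2^8 ≡ 16² = 256 ≡ 8, 2^16 ≡ 8² = 64 ≡ 2. Since 19 = 16 + 2 + 1, 2^19 ≡ 2·4·2: 2·4 = 8, then 8·2 = 16. So 2^19 ≡ 16 (mod 31).
Hence h⁻¹(2) = 16.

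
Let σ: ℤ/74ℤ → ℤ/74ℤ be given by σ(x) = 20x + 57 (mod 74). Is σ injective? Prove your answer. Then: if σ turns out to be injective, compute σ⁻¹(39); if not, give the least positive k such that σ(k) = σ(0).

37

We have gcd(20, 74) = 2 > 1. Taking a = 0 and b = 37: σ(0) = 57 and σ(37) = 20·37 + 57 = 797 ≡ 57 (mod 74).
So σ(0) = σ(37) while 0 ≠ 37, therefore σ is not injective.
Since σ is not injective, we find the least positive k with σ(k) = σ(0): this means 20k ≡ 0 (mod 74), i.e. 74 ∣ 20k. Since gcd(20, 74) = 2, dividing through by 2 this holds exactly when 37 ∣ 10k, and as gcd(10, 37) = 1, exactly when 37 ∣ k.
The smallest positive such k is 37.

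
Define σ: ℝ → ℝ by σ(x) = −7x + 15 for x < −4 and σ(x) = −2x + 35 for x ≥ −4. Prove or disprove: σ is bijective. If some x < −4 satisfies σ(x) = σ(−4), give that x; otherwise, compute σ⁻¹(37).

Both pieces are strictly decreasing (slopes −7 and −2), so each is injective on its own interval.
The left piece maps (−∞, −4) onto (43, ∞); the right piece maps [−4, ∞) onto (−∞, 43].
Since 43 = 43, the images partition ℝ: σ is injective and surjective, hence bijective.
Because the two images are disjoint, no x < −4 has σ(x) = σ(−4), so we compute σ⁻¹(37): 37 lies in (−∞, 43], so solve −2x + 35 = 37: x = (37 − 35)/(−2) = −1.

-1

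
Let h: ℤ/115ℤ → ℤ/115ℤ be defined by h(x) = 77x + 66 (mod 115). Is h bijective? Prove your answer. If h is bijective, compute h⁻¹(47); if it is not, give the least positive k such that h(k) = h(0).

58

Recall that injectivity means: for all s, t in the domain, h(s) = h(t) implies s = t.
Suppose h(s) = h(t) in ℤ/115ℤ. Then 77s + 66 ≡ 77t + 66 (mod 115), thus 77(s − t) ≡ 0 (mod 115).
Since gcd(77, 115) = 1, 77 is invertible modulo 115, thus s − t ≡ 0 (mod 115), i.e. s = t.
We now compute 77⁻¹ mod 115 explicitly. Euclid's algorithm: 115 = 1·77 + 38, 77 = 2·38 + 1; back-substituting gives 1 = 3·77 − 2·115, so 77⁻¹ ≡ 3 (mod 115).
Then y ↦ 3(y − 66) is a two-sided inverse to h, so every y ∈ ℤ/115ℤ has a preimage.
Thus h is bijective.
Since h is bijective, we compute h⁻¹(47): solve 77x + 66 ≡ 47 (mod 115), i.e. 77x ≡ 96 (mod 115).
Multiplying by 77⁻¹ = 3 gives x ≡ 3·96 = 288 = 2·115 + 58 ≡ 58 (mod 115).
Check: h(58) = 77·58 + 66 = 4532 = 39·115 + 47 ≡ 47 (mod 115).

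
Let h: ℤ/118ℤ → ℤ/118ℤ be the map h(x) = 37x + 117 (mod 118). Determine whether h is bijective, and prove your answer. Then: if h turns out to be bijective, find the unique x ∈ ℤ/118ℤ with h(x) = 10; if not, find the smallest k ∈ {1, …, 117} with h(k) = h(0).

29

Recall that h is injective when h(a) = h(b) forces a = b.
Suppose h(a) = h(b) in ℤ/118ℤ. Then 37a + 117 ≡ 37b + 117 (mod 118), so 37(a − b) ≡ 0 (mod 118).
Since gcd(37, 118) = 1, 37 is invertible modulo 118, therefore a − b ≡ 0 (mod 118), i.e. a = b.
We now compute 37⁻¹ mod 118 explicitly. Euclid's algorithm: 118 = 3·37 + 7, 37 = 5·7 + 2, 7 = 3·2 + 1; back-substituting gives 1 = 67·37 − 21·118, so 37⁻¹ ≡ 67 (mod 118).
For any y ∈ ℤ/118ℤ, x = 67(y − 117) mod 118 satisfies h(x) = 37·67(y − 117) + 117 ≡ y (since 37·67 ≡ 1 mod 118). So every y has a preimage.
So h is bijective.
Since h is bijective, we compute h⁻¹(10): solve 37x + 117 ≡ 10 (mod 118), i.e. 37x ≡ 11 (mod 118).
Multiplying by 37⁻¹ = 67 gives x ≡ 67·11 = 737 = 6·118 + 29 ≡ 29 (mod 118).
Check: h(29) = 37·29 + 117 = 1190 = 10·118 + 10 ≡ 10 (mod 118).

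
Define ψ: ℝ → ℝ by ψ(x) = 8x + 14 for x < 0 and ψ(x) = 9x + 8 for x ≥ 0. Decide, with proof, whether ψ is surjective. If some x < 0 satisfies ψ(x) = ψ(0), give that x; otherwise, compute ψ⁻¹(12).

-3/4

Both pieces are strictly increasing (slopes 8 and 9), so each is injective on its own interval.
The left piece maps (−∞, 0) onto (−∞, 14); the right piece maps [0, ∞) onto [8, ∞).
The union (−∞, 14) ∪ [8, ∞) covers ℝ, so ψ is surjective.
For the follow-up: the images overlap, so an x < 0 with ψ(x) = ψ(0) exists. ψ(0) = 8; solving 8x + 14 = 8 for x < 0 gives x = (8 − 14)/8 = −3/4.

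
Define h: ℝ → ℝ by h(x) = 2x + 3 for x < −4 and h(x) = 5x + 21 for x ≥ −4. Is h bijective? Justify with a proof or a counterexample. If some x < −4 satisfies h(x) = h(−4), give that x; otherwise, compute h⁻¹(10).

-11/5

Both pieces are strictly increasing (slopes 2 and 5), so each is injective on its own interval.
The left piece maps (−∞, −4) onto (−∞, −5); the right piece maps [−4, ∞) onto [1, ∞).
The images leave a gap (−5 has no preimage), so h is not surjective, hence not bijective.
Because the two images are disjoint, no x < −4 has h(x) = h(−4), so we compute h⁻¹(10): 10 lies in [1, ∞), so solve 5x + 21 = 10: x = (10 − 21)/5 = −11/5.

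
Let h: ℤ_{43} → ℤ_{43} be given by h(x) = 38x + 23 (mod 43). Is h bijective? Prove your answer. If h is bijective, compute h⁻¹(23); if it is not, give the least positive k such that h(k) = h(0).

0

Recall: injectivity means: for all u, v in the domain, h(u) = h(v) implies u = v.
If h(u) = h(v), then 38u ≡ 38v (mod 43). Because gcd(38, 43) = 1, we may cancel 38 to get u ≡ v (mod 43).
We now compute 38⁻¹ mod 43 explicitly. Euclid's algorithm: 43 = 1·38 + 5, 38 = 7·5 + 3, 5 = 1·3 + 2, 3 = 1·2 + 1; back-substituting gives 1 = 17·38 − 15·43, so 38⁻¹ ≡ 17 (mod 43).
Then y ↦ 17(y − 23) is a two-sided inverse to h, so every y ∈ ℤ_{43} has a preimage.
So h is bijective.
Since h is bijective, we find h⁻¹(23): we need 38x ≡ 23 − 23 ≡ 0 (mod 43). Using 38⁻¹ = 17: x ≡ 17·0 = 0, so x = 0.
Check: h(0) = 38·0 + 23 = 23 ≡ 23 (mod 43).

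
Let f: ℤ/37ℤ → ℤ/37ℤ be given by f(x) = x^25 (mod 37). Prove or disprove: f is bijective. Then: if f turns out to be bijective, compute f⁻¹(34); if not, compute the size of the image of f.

Since 37 is prime, the nonzero elements of ℤ/37ℤ form a cyclic group of order 36.
As gcd(25, 36) = 1, raising to the 25th power is a bijection on this group: if a^25 ≡ b^25 then (ab^{−1})^25 = 1, and the only element of order dividing gcd(25, 36) = 1 is 1, so a = b.
With f(0) = 0 this makes f injective on all of ℤ/37ℤ, hence bijective (finite equal-size domain and codomain). In particular f is bijective.
Since f is bijective, we find the preimage of 34. The inverse of x ↦ x^25 on (ℤ/37ℤ)^× is x ↦ x^13, because 25·13 = 325 = 9·36 + 1 ≡ 1 (mod 36) and x^{36} = 1 for x ≠ 0 (Fermat). So f⁻¹(34) = 34^13 mod 37.
Repeated squaring mod 37: 34^1 ≡ 34, 34^2 ≡ 34² = 1156 ≡ 9, 34^4 ≡ 9² = 81 ≡ 7, 34^8 ≡ 7² = 49 ≡ 12. Since 13 = 8 + 4 + 1, 34^13 ≡ 12·7·34: 12·7 = 84 ≡ 10, then 10·34 = 340 ≡ 7. So 34^13 ≡ 7 (mod 37).
Hence f⁻¹(34) = 7.

7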